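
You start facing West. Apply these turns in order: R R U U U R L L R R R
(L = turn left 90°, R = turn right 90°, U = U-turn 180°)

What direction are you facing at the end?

Start: West
  R (right (90° clockwise)) -> North
  R (right (90° clockwise)) -> East
  U (U-turn (180°)) -> West
  U (U-turn (180°)) -> East
  U (U-turn (180°)) -> West
  R (right (90° clockwise)) -> North
  L (left (90° counter-clockwise)) -> West
  L (left (90° counter-clockwise)) -> South
  R (right (90° clockwise)) -> West
  R (right (90° clockwise)) -> North
  R (right (90° clockwise)) -> East
Final: East

Answer: Final heading: East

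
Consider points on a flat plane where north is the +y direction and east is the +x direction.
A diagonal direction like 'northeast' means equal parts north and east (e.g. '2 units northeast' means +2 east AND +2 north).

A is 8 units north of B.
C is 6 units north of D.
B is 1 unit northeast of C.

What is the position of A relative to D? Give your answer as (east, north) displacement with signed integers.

Place D at the origin (east=0, north=0).
  C is 6 units north of D: delta (east=+0, north=+6); C at (east=0, north=6).
  B is 1 unit northeast of C: delta (east=+1, north=+1); B at (east=1, north=7).
  A is 8 units north of B: delta (east=+0, north=+8); A at (east=1, north=15).
Therefore A relative to D: (east=1, north=15).

Answer: A is at (east=1, north=15) relative to D.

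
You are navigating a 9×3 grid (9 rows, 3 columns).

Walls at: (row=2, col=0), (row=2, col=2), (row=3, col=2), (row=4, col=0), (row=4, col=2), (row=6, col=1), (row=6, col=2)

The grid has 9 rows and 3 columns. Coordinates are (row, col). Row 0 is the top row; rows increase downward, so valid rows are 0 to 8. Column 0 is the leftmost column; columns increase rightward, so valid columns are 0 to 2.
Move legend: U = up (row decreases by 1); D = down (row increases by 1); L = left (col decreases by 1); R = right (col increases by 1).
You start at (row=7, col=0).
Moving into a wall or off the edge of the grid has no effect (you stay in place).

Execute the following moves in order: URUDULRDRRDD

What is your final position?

Start: (row=7, col=0)
  U (up): (row=7, col=0) -> (row=6, col=0)
  R (right): blocked, stay at (row=6, col=0)
  U (up): (row=6, col=0) -> (row=5, col=0)
  D (down): (row=5, col=0) -> (row=6, col=0)
  U (up): (row=6, col=0) -> (row=5, col=0)
  L (left): blocked, stay at (row=5, col=0)
  R (right): (row=5, col=0) -> (row=5, col=1)
  D (down): blocked, stay at (row=5, col=1)
  R (right): (row=5, col=1) -> (row=5, col=2)
  R (right): blocked, stay at (row=5, col=2)
  D (down): blocked, stay at (row=5, col=2)
  D (down): blocked, stay at (row=5, col=2)
Final: (row=5, col=2)

Answer: Final position: (row=5, col=2)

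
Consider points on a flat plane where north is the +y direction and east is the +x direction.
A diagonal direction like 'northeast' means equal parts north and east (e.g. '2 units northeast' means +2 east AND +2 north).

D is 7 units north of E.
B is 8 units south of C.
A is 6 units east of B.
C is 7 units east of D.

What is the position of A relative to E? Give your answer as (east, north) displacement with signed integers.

Place E at the origin (east=0, north=0).
  D is 7 units north of E: delta (east=+0, north=+7); D at (east=0, north=7).
  C is 7 units east of D: delta (east=+7, north=+0); C at (east=7, north=7).
  B is 8 units south of C: delta (east=+0, north=-8); B at (east=7, north=-1).
  A is 6 units east of B: delta (east=+6, north=+0); A at (east=13, north=-1).
Therefore A relative to E: (east=13, north=-1).

Answer: A is at (east=13, north=-1) relative to E.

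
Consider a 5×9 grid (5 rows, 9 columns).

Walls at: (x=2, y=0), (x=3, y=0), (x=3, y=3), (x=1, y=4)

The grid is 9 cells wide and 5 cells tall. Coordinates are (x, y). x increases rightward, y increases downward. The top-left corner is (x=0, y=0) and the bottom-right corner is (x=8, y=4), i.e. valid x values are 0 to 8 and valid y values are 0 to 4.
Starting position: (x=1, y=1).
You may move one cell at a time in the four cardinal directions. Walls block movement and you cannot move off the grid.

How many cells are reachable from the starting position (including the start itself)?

BFS flood-fill from (x=1, y=1):
  Distance 0: (x=1, y=1)
  Distance 1: (x=1, y=0), (x=0, y=1), (x=2, y=1), (x=1, y=2)
  Distance 2: (x=0, y=0), (x=3, y=1), (x=0, y=2), (x=2, y=2), (x=1, y=3)
  Distance 3: (x=4, y=1), (x=3, y=2), (x=0, y=3), (x=2, y=3)
  Distance 4: (x=4, y=0), (x=5, y=1), (x=4, y=2), (x=0, y=4), (x=2, y=4)
  Distance 5: (x=5, y=0), (x=6, y=1), (x=5, y=2), (x=4, y=3), (x=3, y=4)
  Distance 6: (x=6, y=0), (x=7, y=1), (x=6, y=2), (x=5, y=3), (x=4, y=4)
  Distance 7: (x=7, y=0), (x=8, y=1), (x=7, y=2), (x=6, y=3), (x=5, y=4)
  Distance 8: (x=8, y=0), (x=8, y=2), (x=7, y=3), (x=6, y=4)
  Distance 9: (x=8, y=3), (x=7, y=4)
  Distance 10: (x=8, y=4)
Total reachable: 41 (grid has 41 open cells total)

Answer: Reachable cells: 41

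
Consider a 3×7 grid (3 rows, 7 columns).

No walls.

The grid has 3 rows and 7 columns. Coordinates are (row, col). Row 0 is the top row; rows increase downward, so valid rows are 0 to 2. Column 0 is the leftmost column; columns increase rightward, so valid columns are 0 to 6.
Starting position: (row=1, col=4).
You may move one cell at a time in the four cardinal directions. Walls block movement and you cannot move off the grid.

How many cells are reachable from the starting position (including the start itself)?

Answer: Reachable cells: 21

Derivation:
BFS flood-fill from (row=1, col=4):
  Distance 0: (row=1, col=4)
  Distance 1: (row=0, col=4), (row=1, col=3), (row=1, col=5), (row=2, col=4)
  Distance 2: (row=0, col=3), (row=0, col=5), (row=1, col=2), (row=1, col=6), (row=2, col=3), (row=2, col=5)
  Distance 3: (row=0, col=2), (row=0, col=6), (row=1, col=1), (row=2, col=2), (row=2, col=6)
  Distance 4: (row=0, col=1), (row=1, col=0), (row=2, col=1)
  Distance 5: (row=0, col=0), (row=2, col=0)
Total reachable: 21 (grid has 21 open cells total)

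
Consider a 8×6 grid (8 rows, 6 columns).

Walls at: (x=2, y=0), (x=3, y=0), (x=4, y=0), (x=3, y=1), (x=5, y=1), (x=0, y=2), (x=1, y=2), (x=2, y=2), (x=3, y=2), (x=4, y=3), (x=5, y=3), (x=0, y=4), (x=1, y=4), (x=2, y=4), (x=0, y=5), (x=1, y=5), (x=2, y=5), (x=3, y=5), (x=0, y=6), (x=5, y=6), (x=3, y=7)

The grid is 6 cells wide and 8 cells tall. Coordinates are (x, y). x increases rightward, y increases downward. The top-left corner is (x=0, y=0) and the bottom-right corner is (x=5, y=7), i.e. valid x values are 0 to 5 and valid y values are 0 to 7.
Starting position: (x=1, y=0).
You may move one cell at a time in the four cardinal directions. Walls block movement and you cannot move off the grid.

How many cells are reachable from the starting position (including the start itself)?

Answer: Reachable cells: 5

Derivation:
BFS flood-fill from (x=1, y=0):
  Distance 0: (x=1, y=0)
  Distance 1: (x=0, y=0), (x=1, y=1)
  Distance 2: (x=0, y=1), (x=2, y=1)
Total reachable: 5 (grid has 27 open cells total)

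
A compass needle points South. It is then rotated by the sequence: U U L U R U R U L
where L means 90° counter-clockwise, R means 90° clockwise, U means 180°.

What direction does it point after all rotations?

Start: South
  U (U-turn (180°)) -> North
  U (U-turn (180°)) -> South
  L (left (90° counter-clockwise)) -> East
  U (U-turn (180°)) -> West
  R (right (90° clockwise)) -> North
  U (U-turn (180°)) -> South
  R (right (90° clockwise)) -> West
  U (U-turn (180°)) -> East
  L (left (90° counter-clockwise)) -> North
Final: North

Answer: Final heading: North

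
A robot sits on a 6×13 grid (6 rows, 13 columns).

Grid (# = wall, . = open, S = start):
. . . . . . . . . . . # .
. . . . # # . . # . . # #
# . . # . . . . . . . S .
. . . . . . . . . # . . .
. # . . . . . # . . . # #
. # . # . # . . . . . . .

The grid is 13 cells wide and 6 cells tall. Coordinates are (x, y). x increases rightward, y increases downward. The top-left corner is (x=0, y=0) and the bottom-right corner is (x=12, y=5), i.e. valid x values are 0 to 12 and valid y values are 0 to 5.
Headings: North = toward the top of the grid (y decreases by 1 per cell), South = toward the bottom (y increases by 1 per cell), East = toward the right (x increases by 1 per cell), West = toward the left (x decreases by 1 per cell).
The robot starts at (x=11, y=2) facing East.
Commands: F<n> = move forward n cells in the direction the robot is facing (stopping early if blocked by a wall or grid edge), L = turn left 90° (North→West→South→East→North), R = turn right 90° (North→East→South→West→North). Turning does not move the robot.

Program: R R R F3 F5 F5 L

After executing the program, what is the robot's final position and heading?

Answer: Final position: (x=11, y=2), facing West

Derivation:
Start: (x=11, y=2), facing East
  R: turn right, now facing South
  R: turn right, now facing West
  R: turn right, now facing North
  F3: move forward 0/3 (blocked), now at (x=11, y=2)
  F5: move forward 0/5 (blocked), now at (x=11, y=2)
  F5: move forward 0/5 (blocked), now at (x=11, y=2)
  L: turn left, now facing West
Final: (x=11, y=2), facing West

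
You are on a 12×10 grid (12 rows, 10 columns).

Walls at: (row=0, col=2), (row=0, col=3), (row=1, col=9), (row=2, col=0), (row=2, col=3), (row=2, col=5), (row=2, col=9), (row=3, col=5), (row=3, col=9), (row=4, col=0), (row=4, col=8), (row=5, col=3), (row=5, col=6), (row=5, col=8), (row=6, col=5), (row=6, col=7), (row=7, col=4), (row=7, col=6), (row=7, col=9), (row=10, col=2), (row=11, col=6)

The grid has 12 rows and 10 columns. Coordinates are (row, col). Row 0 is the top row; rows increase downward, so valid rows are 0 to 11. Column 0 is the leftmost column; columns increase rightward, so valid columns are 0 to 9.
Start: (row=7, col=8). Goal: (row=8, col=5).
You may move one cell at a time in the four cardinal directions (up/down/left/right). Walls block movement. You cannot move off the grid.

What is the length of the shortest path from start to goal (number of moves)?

Answer: Shortest path length: 4

Derivation:
BFS from (row=7, col=8) until reaching (row=8, col=5):
  Distance 0: (row=7, col=8)
  Distance 1: (row=6, col=8), (row=7, col=7), (row=8, col=8)
  Distance 2: (row=6, col=9), (row=8, col=7), (row=8, col=9), (row=9, col=8)
  Distance 3: (row=5, col=9), (row=8, col=6), (row=9, col=7), (row=9, col=9), (row=10, col=8)
  Distance 4: (row=4, col=9), (row=8, col=5), (row=9, col=6), (row=10, col=7), (row=10, col=9), (row=11, col=8)  <- goal reached here
One shortest path (4 moves): (row=7, col=8) -> (row=7, col=7) -> (row=8, col=7) -> (row=8, col=6) -> (row=8, col=5)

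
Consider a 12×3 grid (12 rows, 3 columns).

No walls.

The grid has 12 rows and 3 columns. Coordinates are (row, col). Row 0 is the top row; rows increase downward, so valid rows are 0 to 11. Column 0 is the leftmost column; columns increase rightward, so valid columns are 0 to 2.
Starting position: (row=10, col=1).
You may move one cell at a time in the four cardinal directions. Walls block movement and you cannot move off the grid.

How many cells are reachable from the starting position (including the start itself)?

Answer: Reachable cells: 36

Derivation:
BFS flood-fill from (row=10, col=1):
  Distance 0: (row=10, col=1)
  Distance 1: (row=9, col=1), (row=10, col=0), (row=10, col=2), (row=11, col=1)
  Distance 2: (row=8, col=1), (row=9, col=0), (row=9, col=2), (row=11, col=0), (row=11, col=2)
  Distance 3: (row=7, col=1), (row=8, col=0), (row=8, col=2)
  Distance 4: (row=6, col=1), (row=7, col=0), (row=7, col=2)
  Distance 5: (row=5, col=1), (row=6, col=0), (row=6, col=2)
  Distance 6: (row=4, col=1), (row=5, col=0), (row=5, col=2)
  Distance 7: (row=3, col=1), (row=4, col=0), (row=4, col=2)
  Distance 8: (row=2, col=1), (row=3, col=0), (row=3, col=2)
  Distance 9: (row=1, col=1), (row=2, col=0), (row=2, col=2)
  Distance 10: (row=0, col=1), (row=1, col=0), (row=1, col=2)
  Distance 11: (row=0, col=0), (row=0, col=2)
Total reachable: 36 (grid has 36 open cells total)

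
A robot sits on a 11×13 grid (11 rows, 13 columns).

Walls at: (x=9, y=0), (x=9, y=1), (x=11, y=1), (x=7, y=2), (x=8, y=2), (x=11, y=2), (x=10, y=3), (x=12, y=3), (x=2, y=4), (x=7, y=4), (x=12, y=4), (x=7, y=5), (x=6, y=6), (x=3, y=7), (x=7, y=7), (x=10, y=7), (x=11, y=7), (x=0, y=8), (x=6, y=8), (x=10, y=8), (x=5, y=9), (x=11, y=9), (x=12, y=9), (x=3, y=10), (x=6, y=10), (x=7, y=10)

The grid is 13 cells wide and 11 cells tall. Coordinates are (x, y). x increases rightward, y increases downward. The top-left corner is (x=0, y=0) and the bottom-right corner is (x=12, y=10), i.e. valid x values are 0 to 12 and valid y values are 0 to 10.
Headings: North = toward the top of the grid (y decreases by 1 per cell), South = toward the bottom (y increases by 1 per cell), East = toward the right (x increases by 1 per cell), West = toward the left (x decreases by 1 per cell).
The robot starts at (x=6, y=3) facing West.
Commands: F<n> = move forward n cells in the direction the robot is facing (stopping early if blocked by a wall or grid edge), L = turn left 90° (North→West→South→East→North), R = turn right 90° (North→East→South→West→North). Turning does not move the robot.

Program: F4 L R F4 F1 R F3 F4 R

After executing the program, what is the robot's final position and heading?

Answer: Final position: (x=0, y=0), facing East

Derivation:
Start: (x=6, y=3), facing West
  F4: move forward 4, now at (x=2, y=3)
  L: turn left, now facing South
  R: turn right, now facing West
  F4: move forward 2/4 (blocked), now at (x=0, y=3)
  F1: move forward 0/1 (blocked), now at (x=0, y=3)
  R: turn right, now facing North
  F3: move forward 3, now at (x=0, y=0)
  F4: move forward 0/4 (blocked), now at (x=0, y=0)
  R: turn right, now facing East
Final: (x=0, y=0), facing East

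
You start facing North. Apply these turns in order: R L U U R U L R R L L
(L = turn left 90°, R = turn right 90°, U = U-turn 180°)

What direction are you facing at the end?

Start: North
  R (right (90° clockwise)) -> East
  L (left (90° counter-clockwise)) -> North
  U (U-turn (180°)) -> South
  U (U-turn (180°)) -> North
  R (right (90° clockwise)) -> East
  U (U-turn (180°)) -> West
  L (left (90° counter-clockwise)) -> South
  R (right (90° clockwise)) -> West
  R (right (90° clockwise)) -> North
  L (left (90° counter-clockwise)) -> West
  L (left (90° counter-clockwise)) -> South
Final: South

Answer: Final heading: South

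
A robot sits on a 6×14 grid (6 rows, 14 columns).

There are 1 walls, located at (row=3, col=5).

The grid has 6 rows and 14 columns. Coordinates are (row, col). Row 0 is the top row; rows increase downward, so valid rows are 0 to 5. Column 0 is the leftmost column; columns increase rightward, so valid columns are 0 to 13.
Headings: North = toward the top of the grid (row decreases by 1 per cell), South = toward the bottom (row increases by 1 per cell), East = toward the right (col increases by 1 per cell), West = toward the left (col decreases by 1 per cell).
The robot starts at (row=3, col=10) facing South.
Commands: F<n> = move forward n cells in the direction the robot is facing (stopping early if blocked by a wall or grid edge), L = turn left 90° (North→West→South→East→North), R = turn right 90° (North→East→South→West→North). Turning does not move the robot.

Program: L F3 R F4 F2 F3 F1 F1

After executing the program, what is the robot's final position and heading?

Start: (row=3, col=10), facing South
  L: turn left, now facing East
  F3: move forward 3, now at (row=3, col=13)
  R: turn right, now facing South
  F4: move forward 2/4 (blocked), now at (row=5, col=13)
  F2: move forward 0/2 (blocked), now at (row=5, col=13)
  F3: move forward 0/3 (blocked), now at (row=5, col=13)
  F1: move forward 0/1 (blocked), now at (row=5, col=13)
  F1: move forward 0/1 (blocked), now at (row=5, col=13)
Final: (row=5, col=13), facing South

Answer: Final position: (row=5, col=13), facing South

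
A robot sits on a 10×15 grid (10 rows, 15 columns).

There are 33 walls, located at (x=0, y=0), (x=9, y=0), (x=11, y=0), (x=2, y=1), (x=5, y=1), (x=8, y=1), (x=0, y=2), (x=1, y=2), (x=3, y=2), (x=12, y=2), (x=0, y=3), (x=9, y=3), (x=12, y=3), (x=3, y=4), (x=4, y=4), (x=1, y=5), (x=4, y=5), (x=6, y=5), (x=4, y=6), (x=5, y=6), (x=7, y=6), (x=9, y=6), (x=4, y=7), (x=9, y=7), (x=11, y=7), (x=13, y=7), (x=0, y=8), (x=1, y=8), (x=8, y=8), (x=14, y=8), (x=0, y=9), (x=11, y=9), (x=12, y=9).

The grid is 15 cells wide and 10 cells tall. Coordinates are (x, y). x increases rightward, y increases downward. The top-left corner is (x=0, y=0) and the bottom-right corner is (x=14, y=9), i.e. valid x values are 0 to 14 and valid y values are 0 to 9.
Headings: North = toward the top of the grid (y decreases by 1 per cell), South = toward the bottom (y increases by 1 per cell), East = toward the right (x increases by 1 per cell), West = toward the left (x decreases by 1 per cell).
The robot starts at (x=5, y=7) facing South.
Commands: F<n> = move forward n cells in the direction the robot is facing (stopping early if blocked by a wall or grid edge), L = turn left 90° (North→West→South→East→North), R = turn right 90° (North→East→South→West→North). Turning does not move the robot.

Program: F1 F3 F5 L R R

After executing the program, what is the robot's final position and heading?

Start: (x=5, y=7), facing South
  F1: move forward 1, now at (x=5, y=8)
  F3: move forward 1/3 (blocked), now at (x=5, y=9)
  F5: move forward 0/5 (blocked), now at (x=5, y=9)
  L: turn left, now facing East
  R: turn right, now facing South
  R: turn right, now facing West
Final: (x=5, y=9), facing West

Answer: Final position: (x=5, y=9), facing West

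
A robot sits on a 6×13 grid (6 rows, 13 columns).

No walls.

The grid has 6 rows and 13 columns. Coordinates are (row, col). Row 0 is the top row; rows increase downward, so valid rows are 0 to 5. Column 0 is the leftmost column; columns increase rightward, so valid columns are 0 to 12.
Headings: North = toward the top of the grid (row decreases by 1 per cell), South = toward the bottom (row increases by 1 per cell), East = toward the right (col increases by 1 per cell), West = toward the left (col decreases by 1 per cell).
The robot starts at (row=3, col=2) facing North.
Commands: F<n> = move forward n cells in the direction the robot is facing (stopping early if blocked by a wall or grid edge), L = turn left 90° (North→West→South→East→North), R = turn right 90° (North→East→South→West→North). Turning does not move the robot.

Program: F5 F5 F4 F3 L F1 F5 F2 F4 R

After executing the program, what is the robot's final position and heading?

Answer: Final position: (row=0, col=0), facing North

Derivation:
Start: (row=3, col=2), facing North
  F5: move forward 3/5 (blocked), now at (row=0, col=2)
  F5: move forward 0/5 (blocked), now at (row=0, col=2)
  F4: move forward 0/4 (blocked), now at (row=0, col=2)
  F3: move forward 0/3 (blocked), now at (row=0, col=2)
  L: turn left, now facing West
  F1: move forward 1, now at (row=0, col=1)
  F5: move forward 1/5 (blocked), now at (row=0, col=0)
  F2: move forward 0/2 (blocked), now at (row=0, col=0)
  F4: move forward 0/4 (blocked), now at (row=0, col=0)
  R: turn right, now facing North
Final: (row=0, col=0), facing North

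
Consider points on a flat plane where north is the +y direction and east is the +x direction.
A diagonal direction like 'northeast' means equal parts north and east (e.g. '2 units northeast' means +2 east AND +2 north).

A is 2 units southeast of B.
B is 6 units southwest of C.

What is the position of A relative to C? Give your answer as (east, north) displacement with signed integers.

Answer: A is at (east=-4, north=-8) relative to C.

Derivation:
Place C at the origin (east=0, north=0).
  B is 6 units southwest of C: delta (east=-6, north=-6); B at (east=-6, north=-6).
  A is 2 units southeast of B: delta (east=+2, north=-2); A at (east=-4, north=-8).
Therefore A relative to C: (east=-4, north=-8).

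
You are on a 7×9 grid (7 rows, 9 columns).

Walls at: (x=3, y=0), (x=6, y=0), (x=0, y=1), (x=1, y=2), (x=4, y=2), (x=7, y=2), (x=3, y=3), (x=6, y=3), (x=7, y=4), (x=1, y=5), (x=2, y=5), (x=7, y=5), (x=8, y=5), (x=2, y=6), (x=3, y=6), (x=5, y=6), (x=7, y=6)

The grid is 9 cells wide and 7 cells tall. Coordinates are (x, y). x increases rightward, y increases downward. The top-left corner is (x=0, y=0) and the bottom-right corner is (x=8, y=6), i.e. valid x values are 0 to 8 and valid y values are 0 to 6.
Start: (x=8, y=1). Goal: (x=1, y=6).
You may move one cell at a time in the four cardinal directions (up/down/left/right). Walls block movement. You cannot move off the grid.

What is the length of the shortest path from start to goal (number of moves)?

Answer: Shortest path length: 14

Derivation:
BFS from (x=8, y=1) until reaching (x=1, y=6):
  Distance 0: (x=8, y=1)
  Distance 1: (x=8, y=0), (x=7, y=1), (x=8, y=2)
  Distance 2: (x=7, y=0), (x=6, y=1), (x=8, y=3)
  Distance 3: (x=5, y=1), (x=6, y=2), (x=7, y=3), (x=8, y=4)
  Distance 4: (x=5, y=0), (x=4, y=1), (x=5, y=2)
  Distance 5: (x=4, y=0), (x=3, y=1), (x=5, y=3)
  Distance 6: (x=2, y=1), (x=3, y=2), (x=4, y=3), (x=5, y=4)
  Distance 7: (x=2, y=0), (x=1, y=1), (x=2, y=2), (x=4, y=4), (x=6, y=4), (x=5, y=5)
  Distance 8: (x=1, y=0), (x=2, y=3), (x=3, y=4), (x=4, y=5), (x=6, y=5)
  Distance 9: (x=0, y=0), (x=1, y=3), (x=2, y=4), (x=3, y=5), (x=4, y=6), (x=6, y=6)
  Distance 10: (x=0, y=3), (x=1, y=4)
  Distance 11: (x=0, y=2), (x=0, y=4)
  Distance 12: (x=0, y=5)
  Distance 13: (x=0, y=6)
  Distance 14: (x=1, y=6)  <- goal reached here
One shortest path (14 moves): (x=8, y=1) -> (x=7, y=1) -> (x=6, y=1) -> (x=5, y=1) -> (x=4, y=1) -> (x=3, y=1) -> (x=2, y=1) -> (x=2, y=2) -> (x=2, y=3) -> (x=1, y=3) -> (x=0, y=3) -> (x=0, y=4) -> (x=0, y=5) -> (x=0, y=6) -> (x=1, y=6)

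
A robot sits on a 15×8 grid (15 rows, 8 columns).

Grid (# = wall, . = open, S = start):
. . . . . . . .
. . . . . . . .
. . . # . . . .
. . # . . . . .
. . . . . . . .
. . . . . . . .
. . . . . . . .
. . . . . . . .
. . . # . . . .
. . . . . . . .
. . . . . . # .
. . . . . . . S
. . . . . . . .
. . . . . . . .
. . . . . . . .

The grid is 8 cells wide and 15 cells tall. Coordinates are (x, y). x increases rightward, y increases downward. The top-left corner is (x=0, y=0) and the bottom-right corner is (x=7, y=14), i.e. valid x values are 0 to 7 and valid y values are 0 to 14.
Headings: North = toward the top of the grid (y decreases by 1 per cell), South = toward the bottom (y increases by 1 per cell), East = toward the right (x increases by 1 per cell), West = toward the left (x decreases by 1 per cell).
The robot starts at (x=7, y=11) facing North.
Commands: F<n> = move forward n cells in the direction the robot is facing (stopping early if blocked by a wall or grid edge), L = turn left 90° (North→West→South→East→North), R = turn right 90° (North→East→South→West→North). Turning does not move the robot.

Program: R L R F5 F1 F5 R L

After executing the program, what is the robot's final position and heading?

Start: (x=7, y=11), facing North
  R: turn right, now facing East
  L: turn left, now facing North
  R: turn right, now facing East
  F5: move forward 0/5 (blocked), now at (x=7, y=11)
  F1: move forward 0/1 (blocked), now at (x=7, y=11)
  F5: move forward 0/5 (blocked), now at (x=7, y=11)
  R: turn right, now facing South
  L: turn left, now facing East
Final: (x=7, y=11), facing East

Answer: Final position: (x=7, y=11), facing East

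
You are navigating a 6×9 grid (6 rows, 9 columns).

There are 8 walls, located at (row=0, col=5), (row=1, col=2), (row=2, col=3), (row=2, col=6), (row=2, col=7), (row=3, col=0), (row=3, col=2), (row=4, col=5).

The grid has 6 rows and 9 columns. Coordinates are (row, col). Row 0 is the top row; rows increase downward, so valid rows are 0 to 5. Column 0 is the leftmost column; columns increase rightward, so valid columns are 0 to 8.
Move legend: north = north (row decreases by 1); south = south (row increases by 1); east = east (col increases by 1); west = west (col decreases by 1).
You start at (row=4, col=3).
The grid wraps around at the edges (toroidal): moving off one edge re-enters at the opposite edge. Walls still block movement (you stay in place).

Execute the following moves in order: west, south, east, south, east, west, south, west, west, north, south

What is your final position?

Start: (row=4, col=3)
  west (west): (row=4, col=3) -> (row=4, col=2)
  south (south): (row=4, col=2) -> (row=5, col=2)
  east (east): (row=5, col=2) -> (row=5, col=3)
  south (south): (row=5, col=3) -> (row=0, col=3)
  east (east): (row=0, col=3) -> (row=0, col=4)
  west (west): (row=0, col=4) -> (row=0, col=3)
  south (south): (row=0, col=3) -> (row=1, col=3)
  west (west): blocked, stay at (row=1, col=3)
  west (west): blocked, stay at (row=1, col=3)
  north (north): (row=1, col=3) -> (row=0, col=3)
  south (south): (row=0, col=3) -> (row=1, col=3)
Final: (row=1, col=3)

Answer: Final position: (row=1, col=3)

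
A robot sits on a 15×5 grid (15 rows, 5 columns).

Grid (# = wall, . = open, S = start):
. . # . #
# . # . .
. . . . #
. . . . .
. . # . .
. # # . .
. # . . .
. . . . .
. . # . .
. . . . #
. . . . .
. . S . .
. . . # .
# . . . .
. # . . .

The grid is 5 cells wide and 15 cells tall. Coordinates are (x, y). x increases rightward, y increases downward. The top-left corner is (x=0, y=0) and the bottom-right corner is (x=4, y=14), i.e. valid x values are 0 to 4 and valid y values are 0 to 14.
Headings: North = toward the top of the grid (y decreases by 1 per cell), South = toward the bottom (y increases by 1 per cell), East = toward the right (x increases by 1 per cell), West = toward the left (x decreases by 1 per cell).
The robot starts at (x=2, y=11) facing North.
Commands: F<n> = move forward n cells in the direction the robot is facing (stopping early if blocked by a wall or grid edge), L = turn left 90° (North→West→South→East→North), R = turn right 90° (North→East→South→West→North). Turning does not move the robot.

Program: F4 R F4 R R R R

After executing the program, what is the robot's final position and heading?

Answer: Final position: (x=3, y=9), facing East

Derivation:
Start: (x=2, y=11), facing North
  F4: move forward 2/4 (blocked), now at (x=2, y=9)
  R: turn right, now facing East
  F4: move forward 1/4 (blocked), now at (x=3, y=9)
  R: turn right, now facing South
  R: turn right, now facing West
  R: turn right, now facing North
  R: turn right, now facing East
Final: (x=3, y=9), facing East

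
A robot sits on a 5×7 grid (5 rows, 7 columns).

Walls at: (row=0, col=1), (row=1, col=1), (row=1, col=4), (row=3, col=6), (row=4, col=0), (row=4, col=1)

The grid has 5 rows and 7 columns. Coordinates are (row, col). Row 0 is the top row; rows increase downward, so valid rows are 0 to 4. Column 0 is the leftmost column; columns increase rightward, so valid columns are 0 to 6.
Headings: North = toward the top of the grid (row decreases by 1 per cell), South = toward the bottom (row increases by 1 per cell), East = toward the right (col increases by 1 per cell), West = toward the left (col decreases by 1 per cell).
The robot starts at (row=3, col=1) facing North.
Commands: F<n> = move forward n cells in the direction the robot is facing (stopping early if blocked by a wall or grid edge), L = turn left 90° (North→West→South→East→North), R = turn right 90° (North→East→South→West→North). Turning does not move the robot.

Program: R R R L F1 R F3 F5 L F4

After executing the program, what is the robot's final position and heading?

Start: (row=3, col=1), facing North
  R: turn right, now facing East
  R: turn right, now facing South
  R: turn right, now facing West
  L: turn left, now facing South
  F1: move forward 0/1 (blocked), now at (row=3, col=1)
  R: turn right, now facing West
  F3: move forward 1/3 (blocked), now at (row=3, col=0)
  F5: move forward 0/5 (blocked), now at (row=3, col=0)
  L: turn left, now facing South
  F4: move forward 0/4 (blocked), now at (row=3, col=0)
Final: (row=3, col=0), facing South

Answer: Final position: (row=3, col=0), facing South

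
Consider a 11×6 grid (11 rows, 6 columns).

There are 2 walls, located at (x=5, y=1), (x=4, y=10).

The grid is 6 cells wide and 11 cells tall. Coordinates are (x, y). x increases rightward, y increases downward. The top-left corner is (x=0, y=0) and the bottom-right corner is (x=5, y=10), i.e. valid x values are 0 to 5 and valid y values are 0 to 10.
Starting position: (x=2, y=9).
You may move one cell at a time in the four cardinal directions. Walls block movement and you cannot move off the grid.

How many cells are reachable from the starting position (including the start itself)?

BFS flood-fill from (x=2, y=9):
  Distance 0: (x=2, y=9)
  Distance 1: (x=2, y=8), (x=1, y=9), (x=3, y=9), (x=2, y=10)
  Distance 2: (x=2, y=7), (x=1, y=8), (x=3, y=8), (x=0, y=9), (x=4, y=9), (x=1, y=10), (x=3, y=10)
  Distance 3: (x=2, y=6), (x=1, y=7), (x=3, y=7), (x=0, y=8), (x=4, y=8), (x=5, y=9), (x=0, y=10)
  Distance 4: (x=2, y=5), (x=1, y=6), (x=3, y=6), (x=0, y=7), (x=4, y=7), (x=5, y=8), (x=5, y=10)
  Distance 5: (x=2, y=4), (x=1, y=5), (x=3, y=5), (x=0, y=6), (x=4, y=6), (x=5, y=7)
  Distance 6: (x=2, y=3), (x=1, y=4), (x=3, y=4), (x=0, y=5), (x=4, y=5), (x=5, y=6)
  Distance 7: (x=2, y=2), (x=1, y=3), (x=3, y=3), (x=0, y=4), (x=4, y=4), (x=5, y=5)
  Distance 8: (x=2, y=1), (x=1, y=2), (x=3, y=2), (x=0, y=3), (x=4, y=3), (x=5, y=4)
  Distance 9: (x=2, y=0), (x=1, y=1), (x=3, y=1), (x=0, y=2), (x=4, y=2), (x=5, y=3)
  Distance 10: (x=1, y=0), (x=3, y=0), (x=0, y=1), (x=4, y=1), (x=5, y=2)
  Distance 11: (x=0, y=0), (x=4, y=0)
  Distance 12: (x=5, y=0)
Total reachable: 64 (grid has 64 open cells total)

Answer: Reachable cells: 64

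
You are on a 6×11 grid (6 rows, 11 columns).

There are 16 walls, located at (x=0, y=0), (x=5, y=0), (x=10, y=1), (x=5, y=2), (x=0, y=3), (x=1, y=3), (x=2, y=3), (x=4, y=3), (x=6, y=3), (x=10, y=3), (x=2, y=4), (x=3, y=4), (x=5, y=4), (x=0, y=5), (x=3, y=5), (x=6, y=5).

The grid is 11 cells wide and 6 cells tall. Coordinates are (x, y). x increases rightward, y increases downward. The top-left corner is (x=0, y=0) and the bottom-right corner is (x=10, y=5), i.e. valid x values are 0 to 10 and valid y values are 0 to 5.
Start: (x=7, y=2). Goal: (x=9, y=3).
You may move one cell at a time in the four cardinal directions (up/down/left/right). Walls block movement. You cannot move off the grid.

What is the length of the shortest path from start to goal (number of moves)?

Answer: Shortest path length: 3

Derivation:
BFS from (x=7, y=2) until reaching (x=9, y=3):
  Distance 0: (x=7, y=2)
  Distance 1: (x=7, y=1), (x=6, y=2), (x=8, y=2), (x=7, y=3)
  Distance 2: (x=7, y=0), (x=6, y=1), (x=8, y=1), (x=9, y=2), (x=8, y=3), (x=7, y=4)
  Distance 3: (x=6, y=0), (x=8, y=0), (x=5, y=1), (x=9, y=1), (x=10, y=2), (x=9, y=3), (x=6, y=4), (x=8, y=4), (x=7, y=5)  <- goal reached here
One shortest path (3 moves): (x=7, y=2) -> (x=8, y=2) -> (x=9, y=2) -> (x=9, y=3)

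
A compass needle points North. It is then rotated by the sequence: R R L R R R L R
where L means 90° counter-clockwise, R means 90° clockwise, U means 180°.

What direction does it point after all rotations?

Answer: Final heading: North

Derivation:
Start: North
  R (right (90° clockwise)) -> East
  R (right (90° clockwise)) -> South
  L (left (90° counter-clockwise)) -> East
  R (right (90° clockwise)) -> South
  R (right (90° clockwise)) -> West
  R (right (90° clockwise)) -> North
  L (left (90° counter-clockwise)) -> West
  R (right (90° clockwise)) -> North
Final: North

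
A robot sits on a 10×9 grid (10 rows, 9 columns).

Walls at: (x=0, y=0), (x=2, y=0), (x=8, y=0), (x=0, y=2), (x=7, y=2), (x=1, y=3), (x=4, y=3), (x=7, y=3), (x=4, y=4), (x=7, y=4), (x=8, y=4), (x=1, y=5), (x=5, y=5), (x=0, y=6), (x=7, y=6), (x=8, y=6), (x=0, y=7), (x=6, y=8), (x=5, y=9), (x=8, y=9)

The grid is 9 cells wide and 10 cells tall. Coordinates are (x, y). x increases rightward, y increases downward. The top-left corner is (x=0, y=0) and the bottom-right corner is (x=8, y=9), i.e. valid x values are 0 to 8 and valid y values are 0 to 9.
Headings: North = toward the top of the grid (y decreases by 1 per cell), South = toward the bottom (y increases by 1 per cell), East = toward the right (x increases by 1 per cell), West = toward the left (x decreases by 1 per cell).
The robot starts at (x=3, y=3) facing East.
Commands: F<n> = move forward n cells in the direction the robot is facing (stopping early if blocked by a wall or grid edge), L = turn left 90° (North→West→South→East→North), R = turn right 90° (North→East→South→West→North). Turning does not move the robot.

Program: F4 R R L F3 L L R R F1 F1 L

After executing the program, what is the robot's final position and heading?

Start: (x=3, y=3), facing East
  F4: move forward 0/4 (blocked), now at (x=3, y=3)
  R: turn right, now facing South
  R: turn right, now facing West
  L: turn left, now facing South
  F3: move forward 3, now at (x=3, y=6)
  L: turn left, now facing East
  L: turn left, now facing North
  R: turn right, now facing East
  R: turn right, now facing South
  F1: move forward 1, now at (x=3, y=7)
  F1: move forward 1, now at (x=3, y=8)
  L: turn left, now facing East
Final: (x=3, y=8), facing East

Answer: Final position: (x=3, y=8), facing East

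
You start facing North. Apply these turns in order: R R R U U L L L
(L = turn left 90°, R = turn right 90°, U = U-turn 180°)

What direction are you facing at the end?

Start: North
  R (right (90° clockwise)) -> East
  R (right (90° clockwise)) -> South
  R (right (90° clockwise)) -> West
  U (U-turn (180°)) -> East
  U (U-turn (180°)) -> West
  L (left (90° counter-clockwise)) -> South
  L (left (90° counter-clockwise)) -> East
  L (left (90° counter-clockwise)) -> North
Final: North

Answer: Final heading: North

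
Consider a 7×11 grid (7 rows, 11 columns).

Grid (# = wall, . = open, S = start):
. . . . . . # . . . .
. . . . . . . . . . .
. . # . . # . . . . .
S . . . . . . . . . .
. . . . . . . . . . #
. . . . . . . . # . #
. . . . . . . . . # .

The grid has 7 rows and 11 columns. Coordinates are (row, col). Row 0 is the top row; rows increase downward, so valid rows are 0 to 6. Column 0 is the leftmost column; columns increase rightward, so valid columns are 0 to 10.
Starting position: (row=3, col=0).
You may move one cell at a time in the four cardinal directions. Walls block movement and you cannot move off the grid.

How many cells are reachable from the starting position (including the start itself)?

BFS flood-fill from (row=3, col=0):
  Distance 0: (row=3, col=0)
  Distance 1: (row=2, col=0), (row=3, col=1), (row=4, col=0)
  Distance 2: (row=1, col=0), (row=2, col=1), (row=3, col=2), (row=4, col=1), (row=5, col=0)
  Distance 3: (row=0, col=0), (row=1, col=1), (row=3, col=3), (row=4, col=2), (row=5, col=1), (row=6, col=0)
  Distance 4: (row=0, col=1), (row=1, col=2), (row=2, col=3), (row=3, col=4), (row=4, col=3), (row=5, col=2), (row=6, col=1)
  Distance 5: (row=0, col=2), (row=1, col=3), (row=2, col=4), (row=3, col=5), (row=4, col=4), (row=5, col=3), (row=6, col=2)
  Distance 6: (row=0, col=3), (row=1, col=4), (row=3, col=6), (row=4, col=5), (row=5, col=4), (row=6, col=3)
  Distance 7: (row=0, col=4), (row=1, col=5), (row=2, col=6), (row=3, col=7), (row=4, col=6), (row=5, col=5), (row=6, col=4)
  Distance 8: (row=0, col=5), (row=1, col=6), (row=2, col=7), (row=3, col=8), (row=4, col=7), (row=5, col=6), (row=6, col=5)
  Distance 9: (row=1, col=7), (row=2, col=8), (row=3, col=9), (row=4, col=8), (row=5, col=7), (row=6, col=6)
  Distance 10: (row=0, col=7), (row=1, col=8), (row=2, col=9), (row=3, col=10), (row=4, col=9), (row=6, col=7)
  Distance 11: (row=0, col=8), (row=1, col=9), (row=2, col=10), (row=5, col=9), (row=6, col=8)
  Distance 12: (row=0, col=9), (row=1, col=10)
  Distance 13: (row=0, col=10)
Total reachable: 69 (grid has 70 open cells total)

Answer: Reachable cells: 69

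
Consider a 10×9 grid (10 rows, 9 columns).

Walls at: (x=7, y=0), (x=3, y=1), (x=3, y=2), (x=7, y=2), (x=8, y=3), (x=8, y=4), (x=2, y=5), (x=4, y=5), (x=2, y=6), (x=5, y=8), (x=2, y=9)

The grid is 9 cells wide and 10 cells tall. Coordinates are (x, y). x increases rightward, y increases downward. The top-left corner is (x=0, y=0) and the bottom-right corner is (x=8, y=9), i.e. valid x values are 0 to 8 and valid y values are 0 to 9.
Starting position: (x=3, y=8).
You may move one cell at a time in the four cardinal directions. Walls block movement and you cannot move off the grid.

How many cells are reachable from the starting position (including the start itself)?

BFS flood-fill from (x=3, y=8):
  Distance 0: (x=3, y=8)
  Distance 1: (x=3, y=7), (x=2, y=8), (x=4, y=8), (x=3, y=9)
  Distance 2: (x=3, y=6), (x=2, y=7), (x=4, y=7), (x=1, y=8), (x=4, y=9)
  Distance 3: (x=3, y=5), (x=4, y=6), (x=1, y=7), (x=5, y=7), (x=0, y=8), (x=1, y=9), (x=5, y=9)
  Distance 4: (x=3, y=4), (x=1, y=6), (x=5, y=6), (x=0, y=7), (x=6, y=7), (x=0, y=9), (x=6, y=9)
  Distance 5: (x=3, y=3), (x=2, y=4), (x=4, y=4), (x=1, y=5), (x=5, y=5), (x=0, y=6), (x=6, y=6), (x=7, y=7), (x=6, y=8), (x=7, y=9)
  Distance 6: (x=2, y=3), (x=4, y=3), (x=1, y=4), (x=5, y=4), (x=0, y=5), (x=6, y=5), (x=7, y=6), (x=8, y=7), (x=7, y=8), (x=8, y=9)
  Distance 7: (x=2, y=2), (x=4, y=2), (x=1, y=3), (x=5, y=3), (x=0, y=4), (x=6, y=4), (x=7, y=5), (x=8, y=6), (x=8, y=8)
  Distance 8: (x=2, y=1), (x=4, y=1), (x=1, y=2), (x=5, y=2), (x=0, y=3), (x=6, y=3), (x=7, y=4), (x=8, y=5)
  Distance 9: (x=2, y=0), (x=4, y=0), (x=1, y=1), (x=5, y=1), (x=0, y=2), (x=6, y=2), (x=7, y=3)
  Distance 10: (x=1, y=0), (x=3, y=0), (x=5, y=0), (x=0, y=1), (x=6, y=1)
  Distance 11: (x=0, y=0), (x=6, y=0), (x=7, y=1)
  Distance 12: (x=8, y=1)
  Distance 13: (x=8, y=0), (x=8, y=2)
Total reachable: 79 (grid has 79 open cells total)

Answer: Reachable cells: 79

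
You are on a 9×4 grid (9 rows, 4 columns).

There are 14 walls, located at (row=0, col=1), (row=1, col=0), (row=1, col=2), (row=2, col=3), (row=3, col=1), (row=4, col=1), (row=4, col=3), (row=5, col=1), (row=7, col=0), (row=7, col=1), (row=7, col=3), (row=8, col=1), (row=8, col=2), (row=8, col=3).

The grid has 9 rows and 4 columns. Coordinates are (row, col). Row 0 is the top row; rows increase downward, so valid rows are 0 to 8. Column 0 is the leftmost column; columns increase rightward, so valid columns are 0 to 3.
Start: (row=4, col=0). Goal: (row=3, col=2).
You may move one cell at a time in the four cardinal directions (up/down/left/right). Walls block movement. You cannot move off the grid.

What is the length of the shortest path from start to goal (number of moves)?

BFS from (row=4, col=0) until reaching (row=3, col=2):
  Distance 0: (row=4, col=0)
  Distance 1: (row=3, col=0), (row=5, col=0)
  Distance 2: (row=2, col=0), (row=6, col=0)
  Distance 3: (row=2, col=1), (row=6, col=1)
  Distance 4: (row=1, col=1), (row=2, col=2), (row=6, col=2)
  Distance 5: (row=3, col=2), (row=5, col=2), (row=6, col=3), (row=7, col=2)  <- goal reached here
One shortest path (5 moves): (row=4, col=0) -> (row=3, col=0) -> (row=2, col=0) -> (row=2, col=1) -> (row=2, col=2) -> (row=3, col=2)

Answer: Shortest path length: 5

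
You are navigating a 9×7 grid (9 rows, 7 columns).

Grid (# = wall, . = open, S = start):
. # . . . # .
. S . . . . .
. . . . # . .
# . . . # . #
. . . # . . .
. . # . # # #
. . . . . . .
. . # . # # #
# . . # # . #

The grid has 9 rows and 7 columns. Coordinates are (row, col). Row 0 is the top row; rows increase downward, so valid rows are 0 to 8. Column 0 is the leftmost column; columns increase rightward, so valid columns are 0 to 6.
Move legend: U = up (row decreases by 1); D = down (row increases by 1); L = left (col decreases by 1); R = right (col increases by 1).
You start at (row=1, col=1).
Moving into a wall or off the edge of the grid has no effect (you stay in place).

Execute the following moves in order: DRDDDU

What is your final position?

Start: (row=1, col=1)
  D (down): (row=1, col=1) -> (row=2, col=1)
  R (right): (row=2, col=1) -> (row=2, col=2)
  D (down): (row=2, col=2) -> (row=3, col=2)
  D (down): (row=3, col=2) -> (row=4, col=2)
  D (down): blocked, stay at (row=4, col=2)
  U (up): (row=4, col=2) -> (row=3, col=2)
Final: (row=3, col=2)

Answer: Final position: (row=3, col=2)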